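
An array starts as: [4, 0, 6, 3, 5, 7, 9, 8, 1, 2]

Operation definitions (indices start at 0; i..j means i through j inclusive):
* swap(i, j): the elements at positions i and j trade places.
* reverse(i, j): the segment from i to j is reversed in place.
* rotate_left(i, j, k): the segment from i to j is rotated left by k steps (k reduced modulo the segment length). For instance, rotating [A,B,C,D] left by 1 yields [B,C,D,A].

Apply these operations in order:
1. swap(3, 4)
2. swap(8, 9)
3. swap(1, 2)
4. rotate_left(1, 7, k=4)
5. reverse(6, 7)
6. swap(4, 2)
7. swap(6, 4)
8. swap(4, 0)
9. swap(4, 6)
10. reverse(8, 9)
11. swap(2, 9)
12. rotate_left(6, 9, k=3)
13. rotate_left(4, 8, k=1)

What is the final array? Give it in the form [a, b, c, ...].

Answer: [3, 7, 2, 8, 0, 6, 4, 5, 9, 1]

Derivation:
After 1 (swap(3, 4)): [4, 0, 6, 5, 3, 7, 9, 8, 1, 2]
After 2 (swap(8, 9)): [4, 0, 6, 5, 3, 7, 9, 8, 2, 1]
After 3 (swap(1, 2)): [4, 6, 0, 5, 3, 7, 9, 8, 2, 1]
After 4 (rotate_left(1, 7, k=4)): [4, 7, 9, 8, 6, 0, 5, 3, 2, 1]
After 5 (reverse(6, 7)): [4, 7, 9, 8, 6, 0, 3, 5, 2, 1]
After 6 (swap(4, 2)): [4, 7, 6, 8, 9, 0, 3, 5, 2, 1]
After 7 (swap(6, 4)): [4, 7, 6, 8, 3, 0, 9, 5, 2, 1]
After 8 (swap(4, 0)): [3, 7, 6, 8, 4, 0, 9, 5, 2, 1]
After 9 (swap(4, 6)): [3, 7, 6, 8, 9, 0, 4, 5, 2, 1]
After 10 (reverse(8, 9)): [3, 7, 6, 8, 9, 0, 4, 5, 1, 2]
After 11 (swap(2, 9)): [3, 7, 2, 8, 9, 0, 4, 5, 1, 6]
After 12 (rotate_left(6, 9, k=3)): [3, 7, 2, 8, 9, 0, 6, 4, 5, 1]
After 13 (rotate_left(4, 8, k=1)): [3, 7, 2, 8, 0, 6, 4, 5, 9, 1]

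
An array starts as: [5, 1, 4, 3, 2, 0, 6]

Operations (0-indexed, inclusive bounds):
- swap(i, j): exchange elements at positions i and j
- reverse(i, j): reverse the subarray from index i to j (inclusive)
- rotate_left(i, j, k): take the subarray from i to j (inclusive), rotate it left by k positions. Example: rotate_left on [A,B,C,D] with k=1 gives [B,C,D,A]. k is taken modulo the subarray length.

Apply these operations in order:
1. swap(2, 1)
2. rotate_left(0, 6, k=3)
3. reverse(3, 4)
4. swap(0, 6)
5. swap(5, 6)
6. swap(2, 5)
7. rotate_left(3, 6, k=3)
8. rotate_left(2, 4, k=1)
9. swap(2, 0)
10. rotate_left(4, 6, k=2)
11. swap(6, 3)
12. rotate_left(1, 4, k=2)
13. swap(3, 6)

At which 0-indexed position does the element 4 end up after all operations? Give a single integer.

Answer: 0

Derivation:
After 1 (swap(2, 1)): [5, 4, 1, 3, 2, 0, 6]
After 2 (rotate_left(0, 6, k=3)): [3, 2, 0, 6, 5, 4, 1]
After 3 (reverse(3, 4)): [3, 2, 0, 5, 6, 4, 1]
After 4 (swap(0, 6)): [1, 2, 0, 5, 6, 4, 3]
After 5 (swap(5, 6)): [1, 2, 0, 5, 6, 3, 4]
After 6 (swap(2, 5)): [1, 2, 3, 5, 6, 0, 4]
After 7 (rotate_left(3, 6, k=3)): [1, 2, 3, 4, 5, 6, 0]
After 8 (rotate_left(2, 4, k=1)): [1, 2, 4, 5, 3, 6, 0]
After 9 (swap(2, 0)): [4, 2, 1, 5, 3, 6, 0]
After 10 (rotate_left(4, 6, k=2)): [4, 2, 1, 5, 0, 3, 6]
After 11 (swap(6, 3)): [4, 2, 1, 6, 0, 3, 5]
After 12 (rotate_left(1, 4, k=2)): [4, 6, 0, 2, 1, 3, 5]
After 13 (swap(3, 6)): [4, 6, 0, 5, 1, 3, 2]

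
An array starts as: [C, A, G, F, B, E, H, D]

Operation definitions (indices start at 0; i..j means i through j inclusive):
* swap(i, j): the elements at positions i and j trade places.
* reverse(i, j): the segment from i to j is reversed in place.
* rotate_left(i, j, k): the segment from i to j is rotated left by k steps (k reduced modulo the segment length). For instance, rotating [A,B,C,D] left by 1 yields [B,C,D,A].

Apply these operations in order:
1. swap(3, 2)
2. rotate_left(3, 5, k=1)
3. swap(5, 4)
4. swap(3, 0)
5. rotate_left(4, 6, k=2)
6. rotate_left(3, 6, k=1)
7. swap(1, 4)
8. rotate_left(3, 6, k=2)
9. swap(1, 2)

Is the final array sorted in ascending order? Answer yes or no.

Answer: no

Derivation:
After 1 (swap(3, 2)): [C, A, F, G, B, E, H, D]
After 2 (rotate_left(3, 5, k=1)): [C, A, F, B, E, G, H, D]
After 3 (swap(5, 4)): [C, A, F, B, G, E, H, D]
After 4 (swap(3, 0)): [B, A, F, C, G, E, H, D]
After 5 (rotate_left(4, 6, k=2)): [B, A, F, C, H, G, E, D]
After 6 (rotate_left(3, 6, k=1)): [B, A, F, H, G, E, C, D]
After 7 (swap(1, 4)): [B, G, F, H, A, E, C, D]
After 8 (rotate_left(3, 6, k=2)): [B, G, F, E, C, H, A, D]
After 9 (swap(1, 2)): [B, F, G, E, C, H, A, D]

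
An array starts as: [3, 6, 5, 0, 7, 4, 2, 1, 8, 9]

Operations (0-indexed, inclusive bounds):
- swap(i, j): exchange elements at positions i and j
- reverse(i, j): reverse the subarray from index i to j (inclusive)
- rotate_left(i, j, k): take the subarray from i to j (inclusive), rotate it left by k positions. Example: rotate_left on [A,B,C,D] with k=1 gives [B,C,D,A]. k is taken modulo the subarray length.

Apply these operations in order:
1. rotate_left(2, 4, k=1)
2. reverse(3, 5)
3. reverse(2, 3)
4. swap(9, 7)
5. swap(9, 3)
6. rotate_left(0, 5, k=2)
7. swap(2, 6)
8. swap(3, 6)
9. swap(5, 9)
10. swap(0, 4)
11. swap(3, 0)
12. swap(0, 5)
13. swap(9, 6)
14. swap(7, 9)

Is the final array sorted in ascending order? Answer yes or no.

Answer: yes

Derivation:
After 1 (rotate_left(2, 4, k=1)): [3, 6, 0, 7, 5, 4, 2, 1, 8, 9]
After 2 (reverse(3, 5)): [3, 6, 0, 4, 5, 7, 2, 1, 8, 9]
After 3 (reverse(2, 3)): [3, 6, 4, 0, 5, 7, 2, 1, 8, 9]
After 4 (swap(9, 7)): [3, 6, 4, 0, 5, 7, 2, 9, 8, 1]
After 5 (swap(9, 3)): [3, 6, 4, 1, 5, 7, 2, 9, 8, 0]
After 6 (rotate_left(0, 5, k=2)): [4, 1, 5, 7, 3, 6, 2, 9, 8, 0]
After 7 (swap(2, 6)): [4, 1, 2, 7, 3, 6, 5, 9, 8, 0]
After 8 (swap(3, 6)): [4, 1, 2, 5, 3, 6, 7, 9, 8, 0]
After 9 (swap(5, 9)): [4, 1, 2, 5, 3, 0, 7, 9, 8, 6]
After 10 (swap(0, 4)): [3, 1, 2, 5, 4, 0, 7, 9, 8, 6]
After 11 (swap(3, 0)): [5, 1, 2, 3, 4, 0, 7, 9, 8, 6]
After 12 (swap(0, 5)): [0, 1, 2, 3, 4, 5, 7, 9, 8, 6]
After 13 (swap(9, 6)): [0, 1, 2, 3, 4, 5, 6, 9, 8, 7]
After 14 (swap(7, 9)): [0, 1, 2, 3, 4, 5, 6, 7, 8, 9]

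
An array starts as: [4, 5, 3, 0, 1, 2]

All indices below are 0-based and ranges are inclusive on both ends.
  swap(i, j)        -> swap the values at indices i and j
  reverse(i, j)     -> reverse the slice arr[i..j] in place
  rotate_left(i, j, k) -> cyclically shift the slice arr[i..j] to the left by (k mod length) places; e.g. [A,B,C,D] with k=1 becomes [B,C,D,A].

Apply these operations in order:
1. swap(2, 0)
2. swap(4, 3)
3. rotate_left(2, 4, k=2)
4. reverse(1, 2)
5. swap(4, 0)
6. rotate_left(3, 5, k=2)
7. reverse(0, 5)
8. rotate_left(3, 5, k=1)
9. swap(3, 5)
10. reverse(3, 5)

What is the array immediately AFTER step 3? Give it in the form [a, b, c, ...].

Answer: [3, 5, 0, 4, 1, 2]

Derivation:
After 1 (swap(2, 0)): [3, 5, 4, 0, 1, 2]
After 2 (swap(4, 3)): [3, 5, 4, 1, 0, 2]
After 3 (rotate_left(2, 4, k=2)): [3, 5, 0, 4, 1, 2]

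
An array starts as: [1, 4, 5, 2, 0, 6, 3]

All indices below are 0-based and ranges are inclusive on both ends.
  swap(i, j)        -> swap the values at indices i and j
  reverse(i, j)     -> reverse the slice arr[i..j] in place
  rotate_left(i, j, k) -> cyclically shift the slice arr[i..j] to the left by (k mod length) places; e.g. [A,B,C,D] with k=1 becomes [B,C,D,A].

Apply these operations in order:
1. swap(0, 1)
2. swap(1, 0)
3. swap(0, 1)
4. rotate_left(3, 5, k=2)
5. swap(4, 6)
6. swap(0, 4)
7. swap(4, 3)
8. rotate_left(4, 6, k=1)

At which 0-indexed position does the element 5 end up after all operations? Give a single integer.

After 1 (swap(0, 1)): [4, 1, 5, 2, 0, 6, 3]
After 2 (swap(1, 0)): [1, 4, 5, 2, 0, 6, 3]
After 3 (swap(0, 1)): [4, 1, 5, 2, 0, 6, 3]
After 4 (rotate_left(3, 5, k=2)): [4, 1, 5, 6, 2, 0, 3]
After 5 (swap(4, 6)): [4, 1, 5, 6, 3, 0, 2]
After 6 (swap(0, 4)): [3, 1, 5, 6, 4, 0, 2]
After 7 (swap(4, 3)): [3, 1, 5, 4, 6, 0, 2]
After 8 (rotate_left(4, 6, k=1)): [3, 1, 5, 4, 0, 2, 6]

Answer: 2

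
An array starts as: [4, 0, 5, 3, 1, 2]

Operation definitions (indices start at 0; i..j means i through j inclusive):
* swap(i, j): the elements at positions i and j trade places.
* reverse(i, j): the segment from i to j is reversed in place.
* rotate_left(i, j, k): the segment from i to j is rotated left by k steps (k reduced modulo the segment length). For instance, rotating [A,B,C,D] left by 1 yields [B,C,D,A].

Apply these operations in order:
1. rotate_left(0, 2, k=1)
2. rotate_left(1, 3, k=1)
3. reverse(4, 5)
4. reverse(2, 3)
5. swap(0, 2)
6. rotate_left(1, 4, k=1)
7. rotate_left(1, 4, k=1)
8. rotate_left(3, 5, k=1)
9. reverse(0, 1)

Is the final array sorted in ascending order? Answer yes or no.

After 1 (rotate_left(0, 2, k=1)): [0, 5, 4, 3, 1, 2]
After 2 (rotate_left(1, 3, k=1)): [0, 4, 3, 5, 1, 2]
After 3 (reverse(4, 5)): [0, 4, 3, 5, 2, 1]
After 4 (reverse(2, 3)): [0, 4, 5, 3, 2, 1]
After 5 (swap(0, 2)): [5, 4, 0, 3, 2, 1]
After 6 (rotate_left(1, 4, k=1)): [5, 0, 3, 2, 4, 1]
After 7 (rotate_left(1, 4, k=1)): [5, 3, 2, 4, 0, 1]
After 8 (rotate_left(3, 5, k=1)): [5, 3, 2, 0, 1, 4]
After 9 (reverse(0, 1)): [3, 5, 2, 0, 1, 4]

Answer: no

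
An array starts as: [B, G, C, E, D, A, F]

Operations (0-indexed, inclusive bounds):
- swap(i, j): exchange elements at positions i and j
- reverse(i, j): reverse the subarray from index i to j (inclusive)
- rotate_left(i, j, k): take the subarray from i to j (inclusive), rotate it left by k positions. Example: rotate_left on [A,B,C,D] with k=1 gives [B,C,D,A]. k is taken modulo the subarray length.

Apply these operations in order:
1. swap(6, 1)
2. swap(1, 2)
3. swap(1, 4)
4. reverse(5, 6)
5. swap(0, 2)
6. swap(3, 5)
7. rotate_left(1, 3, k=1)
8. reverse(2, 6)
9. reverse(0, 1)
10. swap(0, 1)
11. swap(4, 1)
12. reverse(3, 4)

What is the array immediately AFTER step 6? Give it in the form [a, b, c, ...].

After 1 (swap(6, 1)): [B, F, C, E, D, A, G]
After 2 (swap(1, 2)): [B, C, F, E, D, A, G]
After 3 (swap(1, 4)): [B, D, F, E, C, A, G]
After 4 (reverse(5, 6)): [B, D, F, E, C, G, A]
After 5 (swap(0, 2)): [F, D, B, E, C, G, A]
After 6 (swap(3, 5)): [F, D, B, G, C, E, A]

Answer: [F, D, B, G, C, E, A]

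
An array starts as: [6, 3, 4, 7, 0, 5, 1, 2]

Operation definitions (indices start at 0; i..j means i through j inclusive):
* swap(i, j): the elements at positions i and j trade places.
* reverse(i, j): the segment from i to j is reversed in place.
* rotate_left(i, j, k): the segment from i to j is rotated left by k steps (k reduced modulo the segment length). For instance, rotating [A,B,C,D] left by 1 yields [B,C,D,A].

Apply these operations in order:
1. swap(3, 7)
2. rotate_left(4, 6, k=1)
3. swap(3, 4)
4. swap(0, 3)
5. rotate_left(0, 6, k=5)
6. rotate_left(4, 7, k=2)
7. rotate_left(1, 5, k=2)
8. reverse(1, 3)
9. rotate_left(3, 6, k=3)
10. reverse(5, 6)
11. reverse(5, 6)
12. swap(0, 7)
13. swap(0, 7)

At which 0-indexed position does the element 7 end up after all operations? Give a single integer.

After 1 (swap(3, 7)): [6, 3, 4, 2, 0, 5, 1, 7]
After 2 (rotate_left(4, 6, k=1)): [6, 3, 4, 2, 5, 1, 0, 7]
After 3 (swap(3, 4)): [6, 3, 4, 5, 2, 1, 0, 7]
After 4 (swap(0, 3)): [5, 3, 4, 6, 2, 1, 0, 7]
After 5 (rotate_left(0, 6, k=5)): [1, 0, 5, 3, 4, 6, 2, 7]
After 6 (rotate_left(4, 7, k=2)): [1, 0, 5, 3, 2, 7, 4, 6]
After 7 (rotate_left(1, 5, k=2)): [1, 3, 2, 7, 0, 5, 4, 6]
After 8 (reverse(1, 3)): [1, 7, 2, 3, 0, 5, 4, 6]
After 9 (rotate_left(3, 6, k=3)): [1, 7, 2, 4, 3, 0, 5, 6]
After 10 (reverse(5, 6)): [1, 7, 2, 4, 3, 5, 0, 6]
After 11 (reverse(5, 6)): [1, 7, 2, 4, 3, 0, 5, 6]
After 12 (swap(0, 7)): [6, 7, 2, 4, 3, 0, 5, 1]
After 13 (swap(0, 7)): [1, 7, 2, 4, 3, 0, 5, 6]

Answer: 1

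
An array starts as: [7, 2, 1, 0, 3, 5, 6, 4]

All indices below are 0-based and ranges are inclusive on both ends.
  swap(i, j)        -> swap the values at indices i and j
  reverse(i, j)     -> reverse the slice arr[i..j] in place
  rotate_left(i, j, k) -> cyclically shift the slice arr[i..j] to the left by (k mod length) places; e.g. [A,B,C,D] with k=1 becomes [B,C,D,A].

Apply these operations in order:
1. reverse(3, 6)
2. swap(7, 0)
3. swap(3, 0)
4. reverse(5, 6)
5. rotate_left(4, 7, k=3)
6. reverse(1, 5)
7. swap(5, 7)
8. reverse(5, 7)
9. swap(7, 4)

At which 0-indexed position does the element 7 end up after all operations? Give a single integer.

After 1 (reverse(3, 6)): [7, 2, 1, 6, 5, 3, 0, 4]
After 2 (swap(7, 0)): [4, 2, 1, 6, 5, 3, 0, 7]
After 3 (swap(3, 0)): [6, 2, 1, 4, 5, 3, 0, 7]
After 4 (reverse(5, 6)): [6, 2, 1, 4, 5, 0, 3, 7]
After 5 (rotate_left(4, 7, k=3)): [6, 2, 1, 4, 7, 5, 0, 3]
After 6 (reverse(1, 5)): [6, 5, 7, 4, 1, 2, 0, 3]
After 7 (swap(5, 7)): [6, 5, 7, 4, 1, 3, 0, 2]
After 8 (reverse(5, 7)): [6, 5, 7, 4, 1, 2, 0, 3]
After 9 (swap(7, 4)): [6, 5, 7, 4, 3, 2, 0, 1]

Answer: 2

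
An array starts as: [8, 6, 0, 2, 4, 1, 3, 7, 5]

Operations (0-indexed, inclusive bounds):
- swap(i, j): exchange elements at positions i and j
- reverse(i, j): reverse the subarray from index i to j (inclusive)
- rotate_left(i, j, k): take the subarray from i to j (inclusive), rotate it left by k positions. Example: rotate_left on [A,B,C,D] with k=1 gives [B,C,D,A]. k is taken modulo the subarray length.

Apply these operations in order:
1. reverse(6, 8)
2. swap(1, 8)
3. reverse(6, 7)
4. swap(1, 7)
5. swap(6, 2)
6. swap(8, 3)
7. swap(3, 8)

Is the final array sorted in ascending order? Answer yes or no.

Answer: no

Derivation:
After 1 (reverse(6, 8)): [8, 6, 0, 2, 4, 1, 5, 7, 3]
After 2 (swap(1, 8)): [8, 3, 0, 2, 4, 1, 5, 7, 6]
After 3 (reverse(6, 7)): [8, 3, 0, 2, 4, 1, 7, 5, 6]
After 4 (swap(1, 7)): [8, 5, 0, 2, 4, 1, 7, 3, 6]
After 5 (swap(6, 2)): [8, 5, 7, 2, 4, 1, 0, 3, 6]
After 6 (swap(8, 3)): [8, 5, 7, 6, 4, 1, 0, 3, 2]
After 7 (swap(3, 8)): [8, 5, 7, 2, 4, 1, 0, 3, 6]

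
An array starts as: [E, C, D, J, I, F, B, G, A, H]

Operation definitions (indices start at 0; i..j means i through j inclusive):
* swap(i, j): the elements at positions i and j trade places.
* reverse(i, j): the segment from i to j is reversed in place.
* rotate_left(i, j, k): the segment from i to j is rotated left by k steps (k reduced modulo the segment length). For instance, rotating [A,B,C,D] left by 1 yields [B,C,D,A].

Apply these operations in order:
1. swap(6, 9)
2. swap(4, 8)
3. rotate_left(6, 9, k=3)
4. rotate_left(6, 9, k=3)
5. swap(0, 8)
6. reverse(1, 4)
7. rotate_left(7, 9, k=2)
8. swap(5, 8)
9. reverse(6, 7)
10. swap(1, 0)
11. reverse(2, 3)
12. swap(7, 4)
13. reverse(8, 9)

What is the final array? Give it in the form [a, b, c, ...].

Answer: [A, H, D, J, I, B, G, C, E, F]

Derivation:
After 1 (swap(6, 9)): [E, C, D, J, I, F, H, G, A, B]
After 2 (swap(4, 8)): [E, C, D, J, A, F, H, G, I, B]
After 3 (rotate_left(6, 9, k=3)): [E, C, D, J, A, F, B, H, G, I]
After 4 (rotate_left(6, 9, k=3)): [E, C, D, J, A, F, I, B, H, G]
After 5 (swap(0, 8)): [H, C, D, J, A, F, I, B, E, G]
After 6 (reverse(1, 4)): [H, A, J, D, C, F, I, B, E, G]
After 7 (rotate_left(7, 9, k=2)): [H, A, J, D, C, F, I, G, B, E]
After 8 (swap(5, 8)): [H, A, J, D, C, B, I, G, F, E]
After 9 (reverse(6, 7)): [H, A, J, D, C, B, G, I, F, E]
After 10 (swap(1, 0)): [A, H, J, D, C, B, G, I, F, E]
After 11 (reverse(2, 3)): [A, H, D, J, C, B, G, I, F, E]
After 12 (swap(7, 4)): [A, H, D, J, I, B, G, C, F, E]
After 13 (reverse(8, 9)): [A, H, D, J, I, B, G, C, E, F]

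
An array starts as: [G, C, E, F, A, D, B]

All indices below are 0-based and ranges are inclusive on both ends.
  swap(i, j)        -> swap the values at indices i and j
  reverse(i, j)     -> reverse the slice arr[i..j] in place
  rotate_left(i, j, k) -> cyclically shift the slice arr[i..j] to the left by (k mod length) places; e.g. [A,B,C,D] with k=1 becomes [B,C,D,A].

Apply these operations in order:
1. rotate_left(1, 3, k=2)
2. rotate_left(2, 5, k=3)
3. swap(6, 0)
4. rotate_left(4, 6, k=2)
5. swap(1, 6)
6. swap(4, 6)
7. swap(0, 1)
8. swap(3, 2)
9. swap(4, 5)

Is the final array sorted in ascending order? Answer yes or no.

After 1 (rotate_left(1, 3, k=2)): [G, F, C, E, A, D, B]
After 2 (rotate_left(2, 5, k=3)): [G, F, D, C, E, A, B]
After 3 (swap(6, 0)): [B, F, D, C, E, A, G]
After 4 (rotate_left(4, 6, k=2)): [B, F, D, C, G, E, A]
After 5 (swap(1, 6)): [B, A, D, C, G, E, F]
After 6 (swap(4, 6)): [B, A, D, C, F, E, G]
After 7 (swap(0, 1)): [A, B, D, C, F, E, G]
After 8 (swap(3, 2)): [A, B, C, D, F, E, G]
After 9 (swap(4, 5)): [A, B, C, D, E, F, G]

Answer: yes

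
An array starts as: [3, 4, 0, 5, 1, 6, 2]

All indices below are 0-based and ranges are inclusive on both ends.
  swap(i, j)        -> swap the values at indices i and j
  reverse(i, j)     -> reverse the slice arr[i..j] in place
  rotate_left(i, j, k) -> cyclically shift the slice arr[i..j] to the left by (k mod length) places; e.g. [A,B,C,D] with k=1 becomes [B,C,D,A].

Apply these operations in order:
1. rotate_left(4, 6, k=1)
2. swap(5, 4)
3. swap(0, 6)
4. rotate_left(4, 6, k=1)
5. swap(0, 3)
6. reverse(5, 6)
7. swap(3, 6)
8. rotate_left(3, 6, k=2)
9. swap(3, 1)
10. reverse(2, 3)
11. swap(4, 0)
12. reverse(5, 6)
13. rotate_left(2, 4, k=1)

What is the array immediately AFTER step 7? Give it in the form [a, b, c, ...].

Answer: [5, 4, 0, 3, 6, 2, 1]

Derivation:
After 1 (rotate_left(4, 6, k=1)): [3, 4, 0, 5, 6, 2, 1]
After 2 (swap(5, 4)): [3, 4, 0, 5, 2, 6, 1]
After 3 (swap(0, 6)): [1, 4, 0, 5, 2, 6, 3]
After 4 (rotate_left(4, 6, k=1)): [1, 4, 0, 5, 6, 3, 2]
After 5 (swap(0, 3)): [5, 4, 0, 1, 6, 3, 2]
After 6 (reverse(5, 6)): [5, 4, 0, 1, 6, 2, 3]
After 7 (swap(3, 6)): [5, 4, 0, 3, 6, 2, 1]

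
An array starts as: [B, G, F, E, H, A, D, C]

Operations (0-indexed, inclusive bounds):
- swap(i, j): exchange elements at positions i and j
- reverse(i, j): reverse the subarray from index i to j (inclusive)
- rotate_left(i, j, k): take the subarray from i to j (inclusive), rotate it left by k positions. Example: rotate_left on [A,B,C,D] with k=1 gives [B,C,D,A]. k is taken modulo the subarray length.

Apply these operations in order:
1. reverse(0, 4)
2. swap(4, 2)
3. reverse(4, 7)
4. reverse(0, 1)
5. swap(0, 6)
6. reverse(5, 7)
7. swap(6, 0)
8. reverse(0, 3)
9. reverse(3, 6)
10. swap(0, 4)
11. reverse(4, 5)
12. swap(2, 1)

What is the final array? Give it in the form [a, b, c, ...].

Answer: [F, H, B, A, C, G, E, D]

Derivation:
After 1 (reverse(0, 4)): [H, E, F, G, B, A, D, C]
After 2 (swap(4, 2)): [H, E, B, G, F, A, D, C]
After 3 (reverse(4, 7)): [H, E, B, G, C, D, A, F]
After 4 (reverse(0, 1)): [E, H, B, G, C, D, A, F]
After 5 (swap(0, 6)): [A, H, B, G, C, D, E, F]
After 6 (reverse(5, 7)): [A, H, B, G, C, F, E, D]
After 7 (swap(6, 0)): [E, H, B, G, C, F, A, D]
After 8 (reverse(0, 3)): [G, B, H, E, C, F, A, D]
After 9 (reverse(3, 6)): [G, B, H, A, F, C, E, D]
After 10 (swap(0, 4)): [F, B, H, A, G, C, E, D]
After 11 (reverse(4, 5)): [F, B, H, A, C, G, E, D]
After 12 (swap(2, 1)): [F, H, B, A, C, G, E, D]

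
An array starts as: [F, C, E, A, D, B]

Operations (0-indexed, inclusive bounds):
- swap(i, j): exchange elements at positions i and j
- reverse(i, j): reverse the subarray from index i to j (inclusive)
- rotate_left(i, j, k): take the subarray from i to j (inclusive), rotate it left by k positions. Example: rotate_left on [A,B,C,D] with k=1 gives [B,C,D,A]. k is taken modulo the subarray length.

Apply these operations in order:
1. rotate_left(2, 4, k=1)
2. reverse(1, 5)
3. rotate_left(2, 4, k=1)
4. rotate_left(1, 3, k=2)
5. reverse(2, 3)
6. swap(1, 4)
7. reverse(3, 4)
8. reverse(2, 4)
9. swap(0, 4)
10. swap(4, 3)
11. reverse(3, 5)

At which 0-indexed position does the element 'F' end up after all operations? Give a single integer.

After 1 (rotate_left(2, 4, k=1)): [F, C, A, D, E, B]
After 2 (reverse(1, 5)): [F, B, E, D, A, C]
After 3 (rotate_left(2, 4, k=1)): [F, B, D, A, E, C]
After 4 (rotate_left(1, 3, k=2)): [F, A, B, D, E, C]
After 5 (reverse(2, 3)): [F, A, D, B, E, C]
After 6 (swap(1, 4)): [F, E, D, B, A, C]
After 7 (reverse(3, 4)): [F, E, D, A, B, C]
After 8 (reverse(2, 4)): [F, E, B, A, D, C]
After 9 (swap(0, 4)): [D, E, B, A, F, C]
After 10 (swap(4, 3)): [D, E, B, F, A, C]
After 11 (reverse(3, 5)): [D, E, B, C, A, F]

Answer: 5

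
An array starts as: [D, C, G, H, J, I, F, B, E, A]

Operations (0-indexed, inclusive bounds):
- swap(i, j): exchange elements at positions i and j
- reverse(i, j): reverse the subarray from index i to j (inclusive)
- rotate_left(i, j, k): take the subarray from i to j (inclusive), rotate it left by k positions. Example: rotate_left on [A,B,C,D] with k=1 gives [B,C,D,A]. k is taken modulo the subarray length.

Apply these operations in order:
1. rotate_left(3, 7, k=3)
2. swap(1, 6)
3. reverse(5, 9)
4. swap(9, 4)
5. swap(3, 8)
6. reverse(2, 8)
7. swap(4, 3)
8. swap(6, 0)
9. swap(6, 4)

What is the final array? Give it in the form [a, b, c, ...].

Answer: [H, J, F, E, D, A, I, C, G, B]

Derivation:
After 1 (rotate_left(3, 7, k=3)): [D, C, G, F, B, H, J, I, E, A]
After 2 (swap(1, 6)): [D, J, G, F, B, H, C, I, E, A]
After 3 (reverse(5, 9)): [D, J, G, F, B, A, E, I, C, H]
After 4 (swap(9, 4)): [D, J, G, F, H, A, E, I, C, B]
After 5 (swap(3, 8)): [D, J, G, C, H, A, E, I, F, B]
After 6 (reverse(2, 8)): [D, J, F, I, E, A, H, C, G, B]
After 7 (swap(4, 3)): [D, J, F, E, I, A, H, C, G, B]
After 8 (swap(6, 0)): [H, J, F, E, I, A, D, C, G, B]
After 9 (swap(6, 4)): [H, J, F, E, D, A, I, C, G, B]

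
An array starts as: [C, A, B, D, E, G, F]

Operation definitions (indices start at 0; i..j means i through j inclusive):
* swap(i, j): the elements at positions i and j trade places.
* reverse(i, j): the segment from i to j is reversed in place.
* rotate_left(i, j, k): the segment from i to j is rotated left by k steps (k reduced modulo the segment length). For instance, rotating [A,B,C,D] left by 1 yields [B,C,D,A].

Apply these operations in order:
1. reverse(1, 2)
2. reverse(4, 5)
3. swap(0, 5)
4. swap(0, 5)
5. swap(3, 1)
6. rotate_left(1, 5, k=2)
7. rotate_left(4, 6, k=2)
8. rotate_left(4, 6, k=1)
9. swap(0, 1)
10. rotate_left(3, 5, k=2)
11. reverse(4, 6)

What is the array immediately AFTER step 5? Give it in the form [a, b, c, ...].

After 1 (reverse(1, 2)): [C, B, A, D, E, G, F]
After 2 (reverse(4, 5)): [C, B, A, D, G, E, F]
After 3 (swap(0, 5)): [E, B, A, D, G, C, F]
After 4 (swap(0, 5)): [C, B, A, D, G, E, F]
After 5 (swap(3, 1)): [C, D, A, B, G, E, F]

Answer: [C, D, A, B, G, E, F]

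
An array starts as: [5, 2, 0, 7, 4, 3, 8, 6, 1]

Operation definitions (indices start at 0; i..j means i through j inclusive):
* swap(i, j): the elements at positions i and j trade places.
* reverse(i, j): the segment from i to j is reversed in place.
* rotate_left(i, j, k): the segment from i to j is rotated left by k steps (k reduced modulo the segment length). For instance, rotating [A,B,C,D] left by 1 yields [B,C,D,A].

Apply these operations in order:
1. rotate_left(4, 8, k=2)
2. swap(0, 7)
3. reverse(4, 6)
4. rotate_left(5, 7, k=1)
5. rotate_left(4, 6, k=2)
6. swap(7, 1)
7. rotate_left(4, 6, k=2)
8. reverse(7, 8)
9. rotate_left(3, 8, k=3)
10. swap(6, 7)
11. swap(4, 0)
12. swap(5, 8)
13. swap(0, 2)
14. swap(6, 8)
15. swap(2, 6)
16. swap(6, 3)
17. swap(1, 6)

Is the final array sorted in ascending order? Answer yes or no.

Answer: yes

Derivation:
After 1 (rotate_left(4, 8, k=2)): [5, 2, 0, 7, 8, 6, 1, 4, 3]
After 2 (swap(0, 7)): [4, 2, 0, 7, 8, 6, 1, 5, 3]
After 3 (reverse(4, 6)): [4, 2, 0, 7, 1, 6, 8, 5, 3]
After 4 (rotate_left(5, 7, k=1)): [4, 2, 0, 7, 1, 8, 5, 6, 3]
After 5 (rotate_left(4, 6, k=2)): [4, 2, 0, 7, 5, 1, 8, 6, 3]
After 6 (swap(7, 1)): [4, 6, 0, 7, 5, 1, 8, 2, 3]
After 7 (rotate_left(4, 6, k=2)): [4, 6, 0, 7, 8, 5, 1, 2, 3]
After 8 (reverse(7, 8)): [4, 6, 0, 7, 8, 5, 1, 3, 2]
After 9 (rotate_left(3, 8, k=3)): [4, 6, 0, 1, 3, 2, 7, 8, 5]
After 10 (swap(6, 7)): [4, 6, 0, 1, 3, 2, 8, 7, 5]
After 11 (swap(4, 0)): [3, 6, 0, 1, 4, 2, 8, 7, 5]
After 12 (swap(5, 8)): [3, 6, 0, 1, 4, 5, 8, 7, 2]
After 13 (swap(0, 2)): [0, 6, 3, 1, 4, 5, 8, 7, 2]
After 14 (swap(6, 8)): [0, 6, 3, 1, 4, 5, 2, 7, 8]
After 15 (swap(2, 6)): [0, 6, 2, 1, 4, 5, 3, 7, 8]
After 16 (swap(6, 3)): [0, 6, 2, 3, 4, 5, 1, 7, 8]
After 17 (swap(1, 6)): [0, 1, 2, 3, 4, 5, 6, 7, 8]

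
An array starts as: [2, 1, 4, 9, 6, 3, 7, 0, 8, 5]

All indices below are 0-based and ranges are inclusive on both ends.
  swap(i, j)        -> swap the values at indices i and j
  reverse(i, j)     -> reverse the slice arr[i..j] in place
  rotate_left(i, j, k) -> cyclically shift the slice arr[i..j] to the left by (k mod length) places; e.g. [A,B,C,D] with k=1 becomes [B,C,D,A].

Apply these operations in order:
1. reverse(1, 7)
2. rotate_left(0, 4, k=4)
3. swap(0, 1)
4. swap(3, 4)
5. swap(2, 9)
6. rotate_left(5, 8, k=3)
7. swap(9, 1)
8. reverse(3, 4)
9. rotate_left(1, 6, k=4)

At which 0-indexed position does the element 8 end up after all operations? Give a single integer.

Answer: 1

Derivation:
After 1 (reverse(1, 7)): [2, 0, 7, 3, 6, 9, 4, 1, 8, 5]
After 2 (rotate_left(0, 4, k=4)): [6, 2, 0, 7, 3, 9, 4, 1, 8, 5]
After 3 (swap(0, 1)): [2, 6, 0, 7, 3, 9, 4, 1, 8, 5]
After 4 (swap(3, 4)): [2, 6, 0, 3, 7, 9, 4, 1, 8, 5]
After 5 (swap(2, 9)): [2, 6, 5, 3, 7, 9, 4, 1, 8, 0]
After 6 (rotate_left(5, 8, k=3)): [2, 6, 5, 3, 7, 8, 9, 4, 1, 0]
After 7 (swap(9, 1)): [2, 0, 5, 3, 7, 8, 9, 4, 1, 6]
After 8 (reverse(3, 4)): [2, 0, 5, 7, 3, 8, 9, 4, 1, 6]
After 9 (rotate_left(1, 6, k=4)): [2, 8, 9, 0, 5, 7, 3, 4, 1, 6]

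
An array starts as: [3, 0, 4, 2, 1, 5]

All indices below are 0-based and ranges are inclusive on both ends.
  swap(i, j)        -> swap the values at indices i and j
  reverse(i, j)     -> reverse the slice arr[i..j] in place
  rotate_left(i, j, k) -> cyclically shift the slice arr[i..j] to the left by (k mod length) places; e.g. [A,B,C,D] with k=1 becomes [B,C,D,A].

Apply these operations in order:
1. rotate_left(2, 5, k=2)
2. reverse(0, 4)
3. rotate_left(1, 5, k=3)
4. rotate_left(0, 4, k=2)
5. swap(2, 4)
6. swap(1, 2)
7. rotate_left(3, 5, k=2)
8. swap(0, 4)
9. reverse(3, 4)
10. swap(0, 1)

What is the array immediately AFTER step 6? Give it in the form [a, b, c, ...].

After 1 (rotate_left(2, 5, k=2)): [3, 0, 1, 5, 4, 2]
After 2 (reverse(0, 4)): [4, 5, 1, 0, 3, 2]
After 3 (rotate_left(1, 5, k=3)): [4, 3, 2, 5, 1, 0]
After 4 (rotate_left(0, 4, k=2)): [2, 5, 1, 4, 3, 0]
After 5 (swap(2, 4)): [2, 5, 3, 4, 1, 0]
After 6 (swap(1, 2)): [2, 3, 5, 4, 1, 0]

Answer: [2, 3, 5, 4, 1, 0]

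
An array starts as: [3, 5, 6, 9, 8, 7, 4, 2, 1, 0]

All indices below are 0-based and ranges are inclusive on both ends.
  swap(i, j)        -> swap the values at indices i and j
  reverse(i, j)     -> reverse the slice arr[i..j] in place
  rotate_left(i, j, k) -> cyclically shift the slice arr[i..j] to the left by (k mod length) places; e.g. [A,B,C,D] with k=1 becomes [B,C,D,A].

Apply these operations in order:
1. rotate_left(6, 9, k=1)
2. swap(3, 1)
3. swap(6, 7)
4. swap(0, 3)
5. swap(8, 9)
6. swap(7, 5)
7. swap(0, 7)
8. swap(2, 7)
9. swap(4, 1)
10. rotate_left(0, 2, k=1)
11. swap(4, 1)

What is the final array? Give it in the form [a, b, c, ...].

Answer: [8, 9, 7, 3, 5, 2, 1, 6, 4, 0]

Derivation:
After 1 (rotate_left(6, 9, k=1)): [3, 5, 6, 9, 8, 7, 2, 1, 0, 4]
After 2 (swap(3, 1)): [3, 9, 6, 5, 8, 7, 2, 1, 0, 4]
After 3 (swap(6, 7)): [3, 9, 6, 5, 8, 7, 1, 2, 0, 4]
After 4 (swap(0, 3)): [5, 9, 6, 3, 8, 7, 1, 2, 0, 4]
After 5 (swap(8, 9)): [5, 9, 6, 3, 8, 7, 1, 2, 4, 0]
After 6 (swap(7, 5)): [5, 9, 6, 3, 8, 2, 1, 7, 4, 0]
After 7 (swap(0, 7)): [7, 9, 6, 3, 8, 2, 1, 5, 4, 0]
After 8 (swap(2, 7)): [7, 9, 5, 3, 8, 2, 1, 6, 4, 0]
After 9 (swap(4, 1)): [7, 8, 5, 3, 9, 2, 1, 6, 4, 0]
After 10 (rotate_left(0, 2, k=1)): [8, 5, 7, 3, 9, 2, 1, 6, 4, 0]
After 11 (swap(4, 1)): [8, 9, 7, 3, 5, 2, 1, 6, 4, 0]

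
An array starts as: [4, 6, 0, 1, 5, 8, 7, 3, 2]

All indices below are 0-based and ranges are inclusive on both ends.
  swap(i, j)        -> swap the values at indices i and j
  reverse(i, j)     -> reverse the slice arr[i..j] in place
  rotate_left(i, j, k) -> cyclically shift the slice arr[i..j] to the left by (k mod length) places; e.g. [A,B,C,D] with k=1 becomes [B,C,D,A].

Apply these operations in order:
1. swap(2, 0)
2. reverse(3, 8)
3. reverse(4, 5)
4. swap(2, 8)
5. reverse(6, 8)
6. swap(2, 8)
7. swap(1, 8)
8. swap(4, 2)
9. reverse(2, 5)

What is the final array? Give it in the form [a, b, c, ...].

After 1 (swap(2, 0)): [0, 6, 4, 1, 5, 8, 7, 3, 2]
After 2 (reverse(3, 8)): [0, 6, 4, 2, 3, 7, 8, 5, 1]
After 3 (reverse(4, 5)): [0, 6, 4, 2, 7, 3, 8, 5, 1]
After 4 (swap(2, 8)): [0, 6, 1, 2, 7, 3, 8, 5, 4]
After 5 (reverse(6, 8)): [0, 6, 1, 2, 7, 3, 4, 5, 8]
After 6 (swap(2, 8)): [0, 6, 8, 2, 7, 3, 4, 5, 1]
After 7 (swap(1, 8)): [0, 1, 8, 2, 7, 3, 4, 5, 6]
After 8 (swap(4, 2)): [0, 1, 7, 2, 8, 3, 4, 5, 6]
After 9 (reverse(2, 5)): [0, 1, 3, 8, 2, 7, 4, 5, 6]

Answer: [0, 1, 3, 8, 2, 7, 4, 5, 6]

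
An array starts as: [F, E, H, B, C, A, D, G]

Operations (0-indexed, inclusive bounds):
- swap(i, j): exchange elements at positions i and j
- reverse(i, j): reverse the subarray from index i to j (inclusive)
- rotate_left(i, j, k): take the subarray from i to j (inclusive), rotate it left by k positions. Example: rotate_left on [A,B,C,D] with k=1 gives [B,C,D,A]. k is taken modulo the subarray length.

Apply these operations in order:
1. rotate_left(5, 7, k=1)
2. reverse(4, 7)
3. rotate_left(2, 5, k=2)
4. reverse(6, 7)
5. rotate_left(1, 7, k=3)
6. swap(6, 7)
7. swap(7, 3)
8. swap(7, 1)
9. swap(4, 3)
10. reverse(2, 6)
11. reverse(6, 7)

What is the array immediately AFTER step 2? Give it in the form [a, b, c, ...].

After 1 (rotate_left(5, 7, k=1)): [F, E, H, B, C, D, G, A]
After 2 (reverse(4, 7)): [F, E, H, B, A, G, D, C]

Answer: [F, E, H, B, A, G, D, C]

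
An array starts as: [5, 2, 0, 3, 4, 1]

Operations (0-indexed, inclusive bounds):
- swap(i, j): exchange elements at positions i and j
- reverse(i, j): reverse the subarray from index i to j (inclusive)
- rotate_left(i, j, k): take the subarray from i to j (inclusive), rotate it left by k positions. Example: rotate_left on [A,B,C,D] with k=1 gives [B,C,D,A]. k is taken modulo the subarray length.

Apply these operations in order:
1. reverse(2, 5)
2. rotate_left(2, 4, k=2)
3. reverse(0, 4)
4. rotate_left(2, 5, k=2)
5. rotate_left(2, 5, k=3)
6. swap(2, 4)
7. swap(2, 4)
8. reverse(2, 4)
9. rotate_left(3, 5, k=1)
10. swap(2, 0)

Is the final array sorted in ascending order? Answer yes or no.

Answer: no

Derivation:
After 1 (reverse(2, 5)): [5, 2, 1, 4, 3, 0]
After 2 (rotate_left(2, 4, k=2)): [5, 2, 3, 1, 4, 0]
After 3 (reverse(0, 4)): [4, 1, 3, 2, 5, 0]
After 4 (rotate_left(2, 5, k=2)): [4, 1, 5, 0, 3, 2]
After 5 (rotate_left(2, 5, k=3)): [4, 1, 2, 5, 0, 3]
After 6 (swap(2, 4)): [4, 1, 0, 5, 2, 3]
After 7 (swap(2, 4)): [4, 1, 2, 5, 0, 3]
After 8 (reverse(2, 4)): [4, 1, 0, 5, 2, 3]
After 9 (rotate_left(3, 5, k=1)): [4, 1, 0, 2, 3, 5]
After 10 (swap(2, 0)): [0, 1, 4, 2, 3, 5]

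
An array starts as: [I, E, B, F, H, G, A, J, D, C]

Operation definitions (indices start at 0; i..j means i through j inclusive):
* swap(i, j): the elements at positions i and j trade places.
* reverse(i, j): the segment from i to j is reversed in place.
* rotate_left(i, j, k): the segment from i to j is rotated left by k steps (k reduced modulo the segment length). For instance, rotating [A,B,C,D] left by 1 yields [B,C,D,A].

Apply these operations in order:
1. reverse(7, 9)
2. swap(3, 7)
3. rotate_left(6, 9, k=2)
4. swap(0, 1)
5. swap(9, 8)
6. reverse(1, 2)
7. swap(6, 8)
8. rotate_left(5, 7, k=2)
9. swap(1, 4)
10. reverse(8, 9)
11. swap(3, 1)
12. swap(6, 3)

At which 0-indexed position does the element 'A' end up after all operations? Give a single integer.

After 1 (reverse(7, 9)): [I, E, B, F, H, G, A, C, D, J]
After 2 (swap(3, 7)): [I, E, B, C, H, G, A, F, D, J]
After 3 (rotate_left(6, 9, k=2)): [I, E, B, C, H, G, D, J, A, F]
After 4 (swap(0, 1)): [E, I, B, C, H, G, D, J, A, F]
After 5 (swap(9, 8)): [E, I, B, C, H, G, D, J, F, A]
After 6 (reverse(1, 2)): [E, B, I, C, H, G, D, J, F, A]
After 7 (swap(6, 8)): [E, B, I, C, H, G, F, J, D, A]
After 8 (rotate_left(5, 7, k=2)): [E, B, I, C, H, J, G, F, D, A]
After 9 (swap(1, 4)): [E, H, I, C, B, J, G, F, D, A]
After 10 (reverse(8, 9)): [E, H, I, C, B, J, G, F, A, D]
After 11 (swap(3, 1)): [E, C, I, H, B, J, G, F, A, D]
After 12 (swap(6, 3)): [E, C, I, G, B, J, H, F, A, D]

Answer: 8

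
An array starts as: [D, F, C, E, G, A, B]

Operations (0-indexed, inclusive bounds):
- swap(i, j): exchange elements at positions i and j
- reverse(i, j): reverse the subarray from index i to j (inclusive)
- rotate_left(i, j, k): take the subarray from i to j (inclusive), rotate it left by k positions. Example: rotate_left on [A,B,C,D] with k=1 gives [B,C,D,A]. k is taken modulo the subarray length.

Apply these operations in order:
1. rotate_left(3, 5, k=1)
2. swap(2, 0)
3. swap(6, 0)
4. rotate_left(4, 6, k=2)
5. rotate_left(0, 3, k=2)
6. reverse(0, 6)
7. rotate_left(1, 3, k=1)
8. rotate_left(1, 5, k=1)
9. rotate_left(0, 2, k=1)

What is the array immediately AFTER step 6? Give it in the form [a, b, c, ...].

After 1 (rotate_left(3, 5, k=1)): [D, F, C, G, A, E, B]
After 2 (swap(2, 0)): [C, F, D, G, A, E, B]
After 3 (swap(6, 0)): [B, F, D, G, A, E, C]
After 4 (rotate_left(4, 6, k=2)): [B, F, D, G, C, A, E]
After 5 (rotate_left(0, 3, k=2)): [D, G, B, F, C, A, E]
After 6 (reverse(0, 6)): [E, A, C, F, B, G, D]

Answer: [E, A, C, F, B, G, D]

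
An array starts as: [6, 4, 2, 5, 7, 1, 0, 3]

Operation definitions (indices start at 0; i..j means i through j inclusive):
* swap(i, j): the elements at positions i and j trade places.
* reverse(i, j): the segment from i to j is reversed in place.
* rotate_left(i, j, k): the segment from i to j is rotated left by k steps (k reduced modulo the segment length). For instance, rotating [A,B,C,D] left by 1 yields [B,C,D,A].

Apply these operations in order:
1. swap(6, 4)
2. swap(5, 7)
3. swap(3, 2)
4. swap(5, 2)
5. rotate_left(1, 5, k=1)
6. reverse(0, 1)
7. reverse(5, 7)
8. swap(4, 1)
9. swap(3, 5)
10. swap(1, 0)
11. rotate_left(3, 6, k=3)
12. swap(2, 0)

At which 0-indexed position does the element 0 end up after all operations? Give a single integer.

Answer: 6

Derivation:
After 1 (swap(6, 4)): [6, 4, 2, 5, 0, 1, 7, 3]
After 2 (swap(5, 7)): [6, 4, 2, 5, 0, 3, 7, 1]
After 3 (swap(3, 2)): [6, 4, 5, 2, 0, 3, 7, 1]
After 4 (swap(5, 2)): [6, 4, 3, 2, 0, 5, 7, 1]
After 5 (rotate_left(1, 5, k=1)): [6, 3, 2, 0, 5, 4, 7, 1]
After 6 (reverse(0, 1)): [3, 6, 2, 0, 5, 4, 7, 1]
After 7 (reverse(5, 7)): [3, 6, 2, 0, 5, 1, 7, 4]
After 8 (swap(4, 1)): [3, 5, 2, 0, 6, 1, 7, 4]
After 9 (swap(3, 5)): [3, 5, 2, 1, 6, 0, 7, 4]
After 10 (swap(1, 0)): [5, 3, 2, 1, 6, 0, 7, 4]
After 11 (rotate_left(3, 6, k=3)): [5, 3, 2, 7, 1, 6, 0, 4]
After 12 (swap(2, 0)): [2, 3, 5, 7, 1, 6, 0, 4]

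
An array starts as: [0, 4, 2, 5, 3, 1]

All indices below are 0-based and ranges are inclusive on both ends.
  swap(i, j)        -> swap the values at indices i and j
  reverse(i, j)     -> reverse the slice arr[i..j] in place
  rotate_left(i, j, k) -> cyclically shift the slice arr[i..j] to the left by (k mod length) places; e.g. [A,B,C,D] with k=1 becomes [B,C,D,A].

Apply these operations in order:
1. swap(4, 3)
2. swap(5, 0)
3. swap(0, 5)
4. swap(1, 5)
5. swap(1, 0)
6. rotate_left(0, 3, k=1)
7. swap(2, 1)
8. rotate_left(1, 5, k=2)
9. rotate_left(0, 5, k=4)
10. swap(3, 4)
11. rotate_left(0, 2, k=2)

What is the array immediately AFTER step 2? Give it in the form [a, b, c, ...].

After 1 (swap(4, 3)): [0, 4, 2, 3, 5, 1]
After 2 (swap(5, 0)): [1, 4, 2, 3, 5, 0]

Answer: [1, 4, 2, 3, 5, 0]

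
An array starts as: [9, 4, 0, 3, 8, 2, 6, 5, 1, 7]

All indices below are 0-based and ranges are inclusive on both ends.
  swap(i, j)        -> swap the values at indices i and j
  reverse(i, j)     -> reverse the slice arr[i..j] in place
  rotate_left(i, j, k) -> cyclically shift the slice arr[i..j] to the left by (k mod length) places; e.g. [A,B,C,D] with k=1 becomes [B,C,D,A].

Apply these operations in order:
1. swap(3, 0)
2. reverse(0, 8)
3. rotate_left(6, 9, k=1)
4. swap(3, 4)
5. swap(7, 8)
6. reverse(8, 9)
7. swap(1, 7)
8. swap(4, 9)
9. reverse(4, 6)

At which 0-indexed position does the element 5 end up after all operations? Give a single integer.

After 1 (swap(3, 0)): [3, 4, 0, 9, 8, 2, 6, 5, 1, 7]
After 2 (reverse(0, 8)): [1, 5, 6, 2, 8, 9, 0, 4, 3, 7]
After 3 (rotate_left(6, 9, k=1)): [1, 5, 6, 2, 8, 9, 4, 3, 7, 0]
After 4 (swap(3, 4)): [1, 5, 6, 8, 2, 9, 4, 3, 7, 0]
After 5 (swap(7, 8)): [1, 5, 6, 8, 2, 9, 4, 7, 3, 0]
After 6 (reverse(8, 9)): [1, 5, 6, 8, 2, 9, 4, 7, 0, 3]
After 7 (swap(1, 7)): [1, 7, 6, 8, 2, 9, 4, 5, 0, 3]
After 8 (swap(4, 9)): [1, 7, 6, 8, 3, 9, 4, 5, 0, 2]
After 9 (reverse(4, 6)): [1, 7, 6, 8, 4, 9, 3, 5, 0, 2]

Answer: 7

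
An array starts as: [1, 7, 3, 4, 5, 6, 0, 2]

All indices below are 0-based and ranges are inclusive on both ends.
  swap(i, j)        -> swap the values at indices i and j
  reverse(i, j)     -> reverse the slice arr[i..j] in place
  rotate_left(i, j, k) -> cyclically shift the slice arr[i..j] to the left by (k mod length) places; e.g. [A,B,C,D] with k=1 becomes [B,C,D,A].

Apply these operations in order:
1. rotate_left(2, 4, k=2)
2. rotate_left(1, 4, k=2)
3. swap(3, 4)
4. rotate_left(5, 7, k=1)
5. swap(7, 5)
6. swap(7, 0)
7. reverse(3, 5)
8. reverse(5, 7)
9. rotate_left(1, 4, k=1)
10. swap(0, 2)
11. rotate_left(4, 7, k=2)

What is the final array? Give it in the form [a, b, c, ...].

After 1 (rotate_left(2, 4, k=2)): [1, 7, 5, 3, 4, 6, 0, 2]
After 2 (rotate_left(1, 4, k=2)): [1, 3, 4, 7, 5, 6, 0, 2]
After 3 (swap(3, 4)): [1, 3, 4, 5, 7, 6, 0, 2]
After 4 (rotate_left(5, 7, k=1)): [1, 3, 4, 5, 7, 0, 2, 6]
After 5 (swap(7, 5)): [1, 3, 4, 5, 7, 6, 2, 0]
After 6 (swap(7, 0)): [0, 3, 4, 5, 7, 6, 2, 1]
After 7 (reverse(3, 5)): [0, 3, 4, 6, 7, 5, 2, 1]
After 8 (reverse(5, 7)): [0, 3, 4, 6, 7, 1, 2, 5]
After 9 (rotate_left(1, 4, k=1)): [0, 4, 6, 7, 3, 1, 2, 5]
After 10 (swap(0, 2)): [6, 4, 0, 7, 3, 1, 2, 5]
After 11 (rotate_left(4, 7, k=2)): [6, 4, 0, 7, 2, 5, 3, 1]

Answer: [6, 4, 0, 7, 2, 5, 3, 1]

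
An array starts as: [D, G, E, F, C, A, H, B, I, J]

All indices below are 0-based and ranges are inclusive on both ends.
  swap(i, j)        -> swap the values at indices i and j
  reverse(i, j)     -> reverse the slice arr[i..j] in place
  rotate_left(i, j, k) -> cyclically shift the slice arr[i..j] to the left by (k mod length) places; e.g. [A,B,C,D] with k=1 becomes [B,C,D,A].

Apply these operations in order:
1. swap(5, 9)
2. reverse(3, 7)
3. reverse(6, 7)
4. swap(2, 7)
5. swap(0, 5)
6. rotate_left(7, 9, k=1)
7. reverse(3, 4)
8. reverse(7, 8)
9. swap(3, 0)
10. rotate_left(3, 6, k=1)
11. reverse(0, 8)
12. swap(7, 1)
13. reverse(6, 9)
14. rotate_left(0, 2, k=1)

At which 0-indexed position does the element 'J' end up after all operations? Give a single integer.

After 1 (swap(5, 9)): [D, G, E, F, C, J, H, B, I, A]
After 2 (reverse(3, 7)): [D, G, E, B, H, J, C, F, I, A]
After 3 (reverse(6, 7)): [D, G, E, B, H, J, F, C, I, A]
After 4 (swap(2, 7)): [D, G, C, B, H, J, F, E, I, A]
After 5 (swap(0, 5)): [J, G, C, B, H, D, F, E, I, A]
After 6 (rotate_left(7, 9, k=1)): [J, G, C, B, H, D, F, I, A, E]
After 7 (reverse(3, 4)): [J, G, C, H, B, D, F, I, A, E]
After 8 (reverse(7, 8)): [J, G, C, H, B, D, F, A, I, E]
After 9 (swap(3, 0)): [H, G, C, J, B, D, F, A, I, E]
After 10 (rotate_left(3, 6, k=1)): [H, G, C, B, D, F, J, A, I, E]
After 11 (reverse(0, 8)): [I, A, J, F, D, B, C, G, H, E]
After 12 (swap(7, 1)): [I, G, J, F, D, B, C, A, H, E]
After 13 (reverse(6, 9)): [I, G, J, F, D, B, E, H, A, C]
After 14 (rotate_left(0, 2, k=1)): [G, J, I, F, D, B, E, H, A, C]

Answer: 1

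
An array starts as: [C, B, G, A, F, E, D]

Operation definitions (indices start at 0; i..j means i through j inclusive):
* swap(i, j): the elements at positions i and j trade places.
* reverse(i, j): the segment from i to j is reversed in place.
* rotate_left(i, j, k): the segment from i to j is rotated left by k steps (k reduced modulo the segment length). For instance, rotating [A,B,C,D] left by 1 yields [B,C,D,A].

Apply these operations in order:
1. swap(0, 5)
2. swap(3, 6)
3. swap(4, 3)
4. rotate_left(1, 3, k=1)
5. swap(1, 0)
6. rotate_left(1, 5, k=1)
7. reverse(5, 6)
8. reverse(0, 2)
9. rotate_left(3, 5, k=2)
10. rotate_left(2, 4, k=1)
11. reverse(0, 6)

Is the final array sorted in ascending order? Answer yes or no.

After 1 (swap(0, 5)): [E, B, G, A, F, C, D]
After 2 (swap(3, 6)): [E, B, G, D, F, C, A]
After 3 (swap(4, 3)): [E, B, G, F, D, C, A]
After 4 (rotate_left(1, 3, k=1)): [E, G, F, B, D, C, A]
After 5 (swap(1, 0)): [G, E, F, B, D, C, A]
After 6 (rotate_left(1, 5, k=1)): [G, F, B, D, C, E, A]
After 7 (reverse(5, 6)): [G, F, B, D, C, A, E]
After 8 (reverse(0, 2)): [B, F, G, D, C, A, E]
After 9 (rotate_left(3, 5, k=2)): [B, F, G, A, D, C, E]
After 10 (rotate_left(2, 4, k=1)): [B, F, A, D, G, C, E]
After 11 (reverse(0, 6)): [E, C, G, D, A, F, B]

Answer: no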